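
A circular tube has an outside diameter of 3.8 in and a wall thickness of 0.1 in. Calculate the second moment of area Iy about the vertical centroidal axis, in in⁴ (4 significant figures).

Break the section into simple shapes (no overlaps), measuring from the bottom-left corner of the bounding box.
Outer circle: ⌀3.8, A = 11.3411 in², x = 1.9 in, Ī = 10.2354 in⁴.
Bore (subtracted): ⌀3.6, A = 10.1788 in², x = 1.9 in, Ī = 8.2448 in⁴.
By symmetry the centroid is at mid-width, x̄ = 1.9 in.
All pieces are centred on the vertical centroidal axis, so I = ΣĪ (holes subtracted) = 1.99059 in⁴.

Iy ≈ 1.991 in⁴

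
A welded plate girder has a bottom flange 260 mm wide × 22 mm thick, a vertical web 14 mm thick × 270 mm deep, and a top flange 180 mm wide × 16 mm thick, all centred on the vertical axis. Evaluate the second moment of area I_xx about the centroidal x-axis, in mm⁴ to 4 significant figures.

Split into non-overlapping primitives; take the origin at the lower-left of the bounding box.
Bottom plate: 260 × 22, A = 5 720 mm², y = 11 mm, Ī = 230 707 mm⁴.
Web plate: 14 × 270, A = 3 780 mm², y = 157 mm, Ī = 22 963 500 mm⁴.
Top plate: 180 × 16, A = 2 880 mm², y = 300 mm, Ī = 61 440 mm⁴.
Centroid: ȳ = ΣA·y / ΣA = 122.809 mm.
Transfer each piece to the centroidal x-axis using Ī + A·d² with d = y − 122.809:
  bottom plate: d = -111.809 mm → contributes +71 738 344 mm⁴
  web plate: d = 34.1906 mm → contributes +27 382 317 mm⁴
  top plate: d = 177.191 mm → contributes +90 483 416 mm⁴
Total I = 189 604 077 mm⁴.

I_xx ≈ 1.896 × 10⁸ mm⁴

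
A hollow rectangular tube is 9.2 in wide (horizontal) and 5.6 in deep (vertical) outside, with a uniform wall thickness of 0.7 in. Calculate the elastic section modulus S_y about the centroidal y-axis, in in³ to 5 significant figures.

Decompose the section into non-overlapping parts with the origin at the bottom-left of its bounding rectangle.
Outer rectangle: 9.2 × 5.6, A = 51.52 in², x = 4.6 in, Ī = 363.3877 in⁴.
Inner void (subtracted): 7.8 × 4.2, A = 32.76 in², x = 4.6 in, Ī = 166.0932 in⁴.
By symmetry the centroid is at mid-width, x̄ = 4.6 in.
All pieces are centred on the centroidal y-axis, so I = ΣĪ (holes subtracted) = 197.2945 in⁴.
Extreme fibre distance c = 4.6 in; S = I/c = 42.89012 in³.

S_y ≈ 42.890 in³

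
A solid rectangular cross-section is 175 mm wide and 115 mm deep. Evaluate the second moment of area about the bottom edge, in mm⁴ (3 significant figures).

I_base ≈ 8.87 × 10⁷ mm⁴

The section: 175 × 115, A = 20 125 mm², y = 57.5 mm, Ī = 22 179 427 mm⁴.
Transfer it to a horizontal axis along the bottom face using Ī + A·d² with d = y − 0:
  the section: d = 57.5 mm → contributes +88 717 708 mm⁴
Total I = 88 717 708 mm⁴.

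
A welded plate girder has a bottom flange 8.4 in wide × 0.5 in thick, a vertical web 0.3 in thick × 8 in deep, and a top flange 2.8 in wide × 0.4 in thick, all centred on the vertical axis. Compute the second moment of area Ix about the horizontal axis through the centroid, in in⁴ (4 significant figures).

Ix ≈ 86.14 in⁴

Split into non-overlapping primitives; take the origin at the lower-left of the bounding box.
Bottom plate: 8.4 × 0.5, A = 4.2 in², y = 0.25 in, Ī = 0.0875 in⁴.
Web plate: 0.3 × 8, A = 2.4 in², y = 4.5 in, Ī = 12.8 in⁴.
Top plate: 2.8 × 0.4, A = 1.12 in², y = 8.7 in, Ī = 0.0149333 in⁴.
Centroid: ȳ = ΣA·y / ΣA = 2.79715 in.
Transfer each piece to the horizontal axis through the centroid using Ī + A·d² with d = y − 2.79715:
  bottom plate: d = -2.54715 in → contributes +27.337 in⁴
  web plate: d = 1.70285 in → contributes +19.7593 in⁴
  top plate: d = 5.90285 in → contributes +39.0398 in⁴
Total I = 86.1361 in⁴.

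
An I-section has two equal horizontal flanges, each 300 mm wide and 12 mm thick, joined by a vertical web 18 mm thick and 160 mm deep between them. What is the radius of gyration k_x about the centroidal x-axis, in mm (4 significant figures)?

k_x ≈ 76.82 mm

Split into non-overlapping primitives; take the origin at the lower-left of the bounding box.
Bottom flange: 300 × 12, A = 3 600 mm², y = 6 mm, Ī = 43 200 mm⁴.
Web: 18 × 160, A = 2 880 mm², y = 92 mm, Ī = 6 144 000 mm⁴.
Top flange: 300 × 12, A = 3 600 mm², y = 178 mm, Ī = 43 200 mm⁴.
By symmetry the centroid is at mid-height, ȳ = 92 mm.
Transfer each piece to the centroidal x-axis using Ī + A·d² with d = y − 92:
  bottom flange: d = -86 mm → contributes +26 668 800 mm⁴
  web: d = 0 mm → contributes +6 144 000 mm⁴
  top flange: d = 86 mm → contributes +26 668 800 mm⁴
Total I = 59 481 600 mm⁴.
Radius of gyration: k = √(I/A) = √(59 481 600 / 10 080) = 76.8177 mm.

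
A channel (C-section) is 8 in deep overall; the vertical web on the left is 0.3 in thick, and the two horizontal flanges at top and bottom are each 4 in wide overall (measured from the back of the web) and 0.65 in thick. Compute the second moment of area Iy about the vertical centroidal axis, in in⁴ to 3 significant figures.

Break the section into simple shapes (no overlaps), measuring from the bottom-left corner of the bounding box.
Web: 0.3 × 8, A = 2.4 in², x = 0.15 in, Ī = 0.018 in⁴.
Top flange (beyond web): 3.7 × 0.65, A = 2.405 in², x = 2.15 in, Ī = 2.7437 in⁴.
Bottom flange (beyond web): 3.7 × 0.65, A = 2.405 in², x = 2.15 in, Ī = 2.7437 in⁴.
Centroid: x̄ = ΣA·x / ΣA = 1.4843 in.
Transfer each piece to the vertical centroidal axis using Ī + A·d² with d = x − 1.4843:
  web: d = -1.3343 in → contributes +4.2906 in⁴
  top flange (beyond web): d = 0.66574 in → contributes +3.8096 in⁴
  bottom flange (beyond web): d = 0.66574 in → contributes +3.8096 in⁴
Total I = 11.91 in⁴.

Iy ≈ 11.9 in⁴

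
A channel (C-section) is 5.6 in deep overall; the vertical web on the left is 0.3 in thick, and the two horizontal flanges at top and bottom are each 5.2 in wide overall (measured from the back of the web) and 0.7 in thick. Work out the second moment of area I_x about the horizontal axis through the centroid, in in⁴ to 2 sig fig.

I_x ≈ 46 in⁴

Break the section into simple shapes (no overlaps), measuring from the bottom-left corner of the bounding box.
Web: 0.3 × 5.6, A = 1.68 in², y = 2.8 in, Ī = 4.39 in⁴.
Top flange (beyond web): 4.9 × 0.7, A = 3.43 in², y = 5.25 in, Ī = 0.1401 in⁴.
Bottom flange (beyond web): 4.9 × 0.7, A = 3.43 in², y = 0.35 in, Ī = 0.1401 in⁴.
By symmetry the centroid is at mid-height, ȳ = 2.8 in.
Transfer each piece to the horizontal axis through the centroid using Ī + A·d² with d = y − 2.8:
  web: d = 0 in → contributes +4.39 in⁴
  top flange (beyond web): d = 2.45 in → contributes +20.73 in⁴
  bottom flange (beyond web): d = -2.45 in → contributes +20.73 in⁴
Total I = 45.85 in⁴.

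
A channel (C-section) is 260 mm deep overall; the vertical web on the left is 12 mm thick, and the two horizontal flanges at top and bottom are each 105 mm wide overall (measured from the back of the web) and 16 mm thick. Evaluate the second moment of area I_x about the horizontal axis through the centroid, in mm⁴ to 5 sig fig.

Treat the section as a set of non-overlapping primitives; coordinates are from the bounding-box lower-left.
Web: 12 × 260, A = 3 120 mm², y = 130 mm, Ī = 17 576 000 mm⁴.
Top flange (beyond web): 93 × 16, A = 1 488 mm², y = 252 mm, Ī = 31 744 mm⁴.
Bottom flange (beyond web): 93 × 16, A = 1 488 mm², y = 8 mm, Ī = 31 744 mm⁴.
By symmetry the centroid is at mid-height, ȳ = 130 mm.
Transfer each piece to the horizontal axis through the centroid using Ī + A·d² with d = y − 130:
  web: d = 0 mm → contributes +17 576 000 mm⁴
  top flange (beyond web): d = 122 mm → contributes +22 179 136 mm⁴
  bottom flange (beyond web): d = -122 mm → contributes +22 179 136 mm⁴
Total I = 61 934 272 mm⁴.

I_x ≈ 6.1934 × 10⁷ mm⁴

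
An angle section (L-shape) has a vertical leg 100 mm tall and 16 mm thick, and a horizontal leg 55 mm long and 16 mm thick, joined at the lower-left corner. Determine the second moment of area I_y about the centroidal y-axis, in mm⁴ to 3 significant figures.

I_y ≈ 4.53 × 10⁵ mm⁴

Treat the section as a set of non-overlapping primitives; coordinates are from the bounding-box lower-left.
Vertical leg: 16 × 100, A = 1 600 mm², x = 8 mm, Ī = 34 133 mm⁴.
Horizontal leg (remainder): 39 × 16, A = 624 mm², x = 35.5 mm, Ī = 79 092 mm⁴.
Centroid: x̄ = ΣA·x / ΣA = 15.716 mm.
Transfer each piece to the centroidal y-axis using Ī + A·d² with d = x − 15.716:
  vertical leg: d = -7.7158 mm → contributes +129 388 mm⁴
  horizontal leg (remainder): d = 19.784 mm → contributes +323 334 mm⁴
Total I = 452 722 mm⁴.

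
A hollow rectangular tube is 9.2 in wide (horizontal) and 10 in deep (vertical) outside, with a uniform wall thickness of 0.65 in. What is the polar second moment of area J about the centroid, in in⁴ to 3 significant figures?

Treat the section as a set of non-overlapping primitives; coordinates are from the bounding-box lower-left.
Outer rectangle: 9.2 × 10, A = 92 in², y = 5 in, Ī = 766.67 in⁴.
Inner void (subtracted): 7.9 × 8.7, A = 68.73 in², y = 5 in, Ī = 433.51 in⁴.
By symmetry the centroid is at mid-height, ȳ = 5 in.
All pieces are centred on the centroidal x-axis, so I = ΣĪ (holes subtracted) = 333.15 in⁴.
Repeating about the centroidal y-axis gives I_y = 291.45 in⁴.
Polar second moment: J = I_x + I_y = 624.61 in⁴.

J ≈ 625 in⁴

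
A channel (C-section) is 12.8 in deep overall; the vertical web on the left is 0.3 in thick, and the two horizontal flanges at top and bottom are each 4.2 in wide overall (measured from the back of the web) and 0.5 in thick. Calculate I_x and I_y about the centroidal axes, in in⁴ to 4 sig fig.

Break the section into simple shapes (no overlaps), measuring from the bottom-left corner of the bounding box.
Web: 0.3 × 12.8, A = 3.84 in², y = 6.4 in, Ī = 52.4288 in⁴.
Top flange (beyond web): 3.9 × 0.5, A = 1.95 in², y = 12.55 in, Ī = 0.040625 in⁴.
Bottom flange (beyond web): 3.9 × 0.5, A = 1.95 in², y = 0.25 in, Ī = 0.040625 in⁴.
By symmetry the centroid is at mid-height, ȳ = 6.4 in.
Transfer each piece to the centroidal x-axis using Ī + A·d² with d = y − 6.4:
  web: d = 0 in → contributes +52.4288 in⁴
  top flange (beyond web): d = 6.15 in → contributes +73.7945 in⁴
  bottom flange (beyond web): d = -6.15 in → contributes +73.7945 in⁴
Total I = 200.018 in⁴.
For the y-axis: x̄ = 1.20814 in.
Repeating about the centroidal y-axis gives I_y = 13.5049 in⁴.

I_x ≈ 200.0 in⁴, I_y ≈ 13.50 in⁴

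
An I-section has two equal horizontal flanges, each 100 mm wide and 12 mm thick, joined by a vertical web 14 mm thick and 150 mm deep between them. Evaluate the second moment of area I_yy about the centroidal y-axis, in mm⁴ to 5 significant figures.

I_yy ≈ 2.0343 × 10⁶ mm⁴

Treat the section as a set of non-overlapping primitives; coordinates are from the bounding-box lower-left.
Bottom flange: 100 × 12, A = 1 200 mm², x = 50 mm, Ī = 1 000 000 mm⁴.
Web: 14 × 150, A = 2 100 mm², x = 50 mm, Ī = 34 300 mm⁴.
Top flange: 100 × 12, A = 1 200 mm², x = 50 mm, Ī = 1 000 000 mm⁴.
By symmetry the centroid is at mid-width, x̄ = 50 mm.
All pieces are centred on the centroidal y-axis, so I = ΣĪ = 2 034 300 mm⁴.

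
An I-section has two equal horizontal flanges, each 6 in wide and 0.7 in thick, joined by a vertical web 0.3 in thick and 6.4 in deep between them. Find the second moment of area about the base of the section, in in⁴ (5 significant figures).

Decompose the section into non-overlapping parts with the origin at the bottom-left of its bounding rectangle.
Bottom flange: 6 × 0.7, A = 4.2 in², y = 0.35 in, Ī = 0.1715 in⁴.
Web: 0.3 × 6.4, A = 1.92 in², y = 3.9 in, Ī = 6.5536 in⁴.
Top flange: 6 × 0.7, A = 4.2 in², y = 7.45 in, Ī = 0.1715 in⁴.
Transfer each piece to the base of the section using Ī + A·d² with d = y − 0:
  bottom flange: d = 0.35 in → contributes +0.686 in⁴
  web: d = 3.9 in → contributes +35.7568 in⁴
  top flange: d = 7.45 in → contributes +233.282 in⁴
Total I = 269.7248 in⁴.

I_base ≈ 269.72 in⁴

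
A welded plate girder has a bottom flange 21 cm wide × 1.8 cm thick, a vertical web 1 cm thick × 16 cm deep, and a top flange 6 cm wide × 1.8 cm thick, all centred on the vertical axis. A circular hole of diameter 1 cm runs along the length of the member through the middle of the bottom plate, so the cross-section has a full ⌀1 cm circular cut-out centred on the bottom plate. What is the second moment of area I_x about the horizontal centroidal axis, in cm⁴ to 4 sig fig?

Decompose the section into non-overlapping parts with the origin at the bottom-left of its bounding rectangle.
Bottom plate: 21 × 1.8, A = 37.8 cm², y = 0.9 cm, Ī = 10.206 cm⁴.
Web plate: 1 × 16, A = 16 cm², y = 9.8 cm, Ī = 341.333 cm⁴.
Top plate: 6 × 1.8, A = 10.8 cm², y = 18.7 cm, Ī = 2.916 cm⁴.
Hole (subtracted): ⌀1, A = 0.785398 cm², y = 0.9 cm, Ī = 0.0490874 cm⁴.
Centroid: ȳ = ΣA·y / ΣA = 6.14394 cm.
Transfer each piece to the horizontal centroidal axis using Ī + A·d² with d = y − 6.14394:
  bottom plate: d = -5.24394 cm → contributes +1049.67 cm⁴
  web plate: d = 3.65606 cm → contributes +555.202 cm⁴
  top plate: d = 12.5561 cm → contributes +1705.59 cm⁴
  hole: d = -5.24394 cm → contributes −21.6467 cm⁴
Total I = 3288.81 cm⁴.

I_x ≈ 3289 cm⁴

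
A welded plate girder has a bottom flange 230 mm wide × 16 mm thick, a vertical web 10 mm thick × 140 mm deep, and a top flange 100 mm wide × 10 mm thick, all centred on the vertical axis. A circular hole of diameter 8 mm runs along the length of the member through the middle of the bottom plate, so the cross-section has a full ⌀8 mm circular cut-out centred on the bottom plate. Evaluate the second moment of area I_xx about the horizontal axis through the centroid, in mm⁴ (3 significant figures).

I_xx ≈ 2.29 × 10⁷ mm⁴

Split into non-overlapping primitives; take the origin at the lower-left of the bounding box.
Bottom plate: 230 × 16, A = 3 680 mm², y = 8 mm, Ī = 78 507 mm⁴.
Web plate: 10 × 140, A = 1 400 mm², y = 86 mm, Ī = 2 286 667 mm⁴.
Top plate: 100 × 10, A = 1 000 mm², y = 161 mm, Ī = 8333.3 mm⁴.
Hole (subtracted): ⌀8, A = 50.265 mm², y = 8 mm, Ī = 201.06 mm⁴.
Centroid: ȳ = ΣA·y / ΣA = 51.485 mm.
Transfer each piece to the horizontal axis through the centroid using Ī + A·d² with d = y − 51.485:
  bottom plate: d = -43.485 mm → contributes +7 037 026 mm⁴
  web plate: d = 34.515 mm → contributes +3 954 514 mm⁴
  top plate: d = 109.52 mm → contributes +12 001 978 mm⁴
  hole: d = -43.485 mm → contributes −95 248 mm⁴
Total I = 22 898 269 mm⁴.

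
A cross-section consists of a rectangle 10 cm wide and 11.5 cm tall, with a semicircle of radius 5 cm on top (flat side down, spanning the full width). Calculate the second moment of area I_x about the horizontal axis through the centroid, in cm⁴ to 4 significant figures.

Split into non-overlapping primitives; take the origin at the lower-left of the bounding box.
Rectangular body: 10 × 11.5, A = 115 cm², y = 5.75 cm, Ī = 1267.4 cm⁴.
Semicircular cap: semicircle r = 5, A = 39.2699 cm², y = 13.6221 cm, Ī = 68.5981 cm⁴.
Centroid: ȳ = ΣA·y / ΣA = 7.75386 cm.
Transfer each piece to the horizontal axis through the centroid using Ī + A·d² with d = y − 7.75386:
  rectangular body: d = -2.00386 cm → contributes +1729.17 cm⁴
  semicircular cap: d = 5.86821 cm → contributes +1420.89 cm⁴
Total I = 3150.06 cm⁴.

I_x ≈ 3150 cm⁴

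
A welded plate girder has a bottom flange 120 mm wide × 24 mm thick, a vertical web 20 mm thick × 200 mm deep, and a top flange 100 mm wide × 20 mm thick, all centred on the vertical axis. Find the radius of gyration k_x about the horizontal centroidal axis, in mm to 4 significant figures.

Treat the section as a set of non-overlapping primitives; coordinates are from the bounding-box lower-left.
Bottom plate: 120 × 24, A = 2 880 mm², y = 12 mm, Ī = 138 240 mm⁴.
Web plate: 20 × 200, A = 4 000 mm², y = 124 mm, Ī = 13 333 333 mm⁴.
Top plate: 100 × 20, A = 2 000 mm², y = 234 mm, Ī = 66666.7 mm⁴.
Centroid: ȳ = ΣA·y / ΣA = 112.45 mm.
Transfer each piece to the horizontal centroidal axis using Ī + A·d² with d = y − 112.45:
  bottom plate: d = -100.45 mm → contributes +29 198 284 mm⁴
  web plate: d = 11.5495 mm → contributes +13 866 902 mm⁴
  top plate: d = 121.55 mm → contributes +29 615 253 mm⁴
Total I = 72 680 438 mm⁴.
Radius of gyration: k = √(I/A) = √(72 680 438 / 8 880) = 90.4695 mm.

k_x ≈ 90.47 mm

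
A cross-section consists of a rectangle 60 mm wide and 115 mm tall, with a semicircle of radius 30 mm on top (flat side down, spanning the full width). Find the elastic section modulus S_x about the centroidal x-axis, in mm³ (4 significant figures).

Decompose the section into non-overlapping parts with the origin at the bottom-left of its bounding rectangle.
Rectangular body: 60 × 115, A = 6 900 mm², y = 57.5 mm, Ī = 7 604 375 mm⁴.
Semicircular cap: semicircle r = 30, A = 1413.72 mm², y = 127.732 mm, Ī = 88903.1 mm⁴.
Centroid: ȳ = ΣA·y / ΣA = 69.4428 mm.
Transfer each piece to the centroidal x-axis using Ī + A·d² with d = y − 69.4428:
  rectangular body: d = -11.9428 mm → contributes +8 588 518 mm⁴
  semicircular cap: d = 58.2896 mm → contributes +4 892 263 mm⁴
Total I = 13 480 781 mm⁴.
Extreme fibre distance c = 75.5572 mm; S = I/c = 178 418 mm³.

S_x ≈ 1.784 × 10⁵ mm³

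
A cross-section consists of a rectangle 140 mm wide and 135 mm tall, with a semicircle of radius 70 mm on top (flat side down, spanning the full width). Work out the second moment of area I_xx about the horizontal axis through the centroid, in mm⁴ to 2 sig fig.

I_xx ≈ 8.3 × 10⁷ mm⁴

Treat the section as a set of non-overlapping primitives; coordinates are from the bounding-box lower-left.
Rectangular body: 140 × 135, A = 18 900 mm², y = 67.5 mm, Ī = 28 704 375 mm⁴.
Semicircular cap: semicircle r = 70, A = 7 697 mm², y = 164.7 mm, Ī = 2 635 265 mm⁴.
Centroid: ȳ = ΣA·y / ΣA = 95.63 mm.
Transfer each piece to the horizontal axis through the centroid using Ī + A·d² with d = y − 95.63:
  rectangular body: d = -28.13 mm → contributes +43 661 354 mm⁴
  semicircular cap: d = 69.08 mm → contributes +39 362 625 mm⁴
Total I = 83 023 979 mm⁴.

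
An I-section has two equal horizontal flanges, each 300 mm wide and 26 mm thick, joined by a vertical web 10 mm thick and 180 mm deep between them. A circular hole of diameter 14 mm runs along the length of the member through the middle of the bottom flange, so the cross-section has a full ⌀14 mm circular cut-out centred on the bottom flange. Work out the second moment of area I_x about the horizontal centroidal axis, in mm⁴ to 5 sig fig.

Break the section into simple shapes (no overlaps), measuring from the bottom-left corner of the bounding box.
Bottom flange: 300 × 26, A = 7 800 mm², y = 13 mm, Ī = 439 400 mm⁴.
Web: 10 × 180, A = 1 800 mm², y = 116 mm, Ī = 4 860 000 mm⁴.
Top flange: 300 × 26, A = 7 800 mm², y = 219 mm, Ī = 439 400 mm⁴.
Hole (subtracted): ⌀14, A = 153.938 mm², y = 13 mm, Ī = 1885.741 mm⁴.
Centroid: ȳ = ΣA·y / ΣA = 116.9194 mm.
Transfer each piece to the horizontal centroidal axis using Ī + A·d² with d = y − 116.9194:
  bottom flange: d = -103.9194 mm → contributes +84 673 447 mm⁴
  web: d = -0.9193762 mm → contributes +4 861 521 mm⁴
  top flange: d = 102.0806 mm → contributes +81 718 939 mm⁴
  hole: d = -103.9194 mm → contributes −1 664 299 mm⁴
Total I = 169 589 608 mm⁴.

I_x ≈ 1.6959 × 10⁸ mm⁴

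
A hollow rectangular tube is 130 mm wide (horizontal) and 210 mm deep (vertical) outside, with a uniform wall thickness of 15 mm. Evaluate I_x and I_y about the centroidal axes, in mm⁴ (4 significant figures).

I_x ≈ 5.173 × 10⁷ mm⁴, I_y ≈ 2.345 × 10⁷ mm⁴

Split into non-overlapping primitives; take the origin at the lower-left of the bounding box.
Outer rectangle: 130 × 210, A = 27 300 mm², y = 105 mm, Ī = 100 327 500 mm⁴.
Inner void (subtracted): 100 × 180, A = 18 000 mm², y = 105 mm, Ī = 48 600 000 mm⁴.
By symmetry the centroid is at mid-height, ȳ = 105 mm.
All pieces are centred on the centroidal x-axis, so I = ΣĪ (holes subtracted) = 51 727 500 mm⁴.
Repeating about the centroidal y-axis gives I_y = 23 447 500 mm⁴.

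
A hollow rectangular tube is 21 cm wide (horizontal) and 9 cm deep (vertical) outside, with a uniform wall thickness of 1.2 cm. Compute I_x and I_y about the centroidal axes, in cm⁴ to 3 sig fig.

Decompose the section into non-overlapping parts with the origin at the bottom-left of its bounding rectangle.
Outer rectangle: 21 × 9, A = 189 cm², y = 4.5 cm, Ī = 1275.8 cm⁴.
Inner void (subtracted): 18.6 × 6.6, A = 122.76 cm², y = 4.5 cm, Ī = 445.62 cm⁴.
By symmetry the centroid is at mid-height, ȳ = 4.5 cm.
All pieces are centred on the centroidal x-axis, so I = ΣĪ (holes subtracted) = 830.13 cm⁴.
Repeating about the centroidal y-axis gives I_y = 3406.6 cm⁴.

I_x ≈ 830 cm⁴, I_y ≈ 3410 cm⁴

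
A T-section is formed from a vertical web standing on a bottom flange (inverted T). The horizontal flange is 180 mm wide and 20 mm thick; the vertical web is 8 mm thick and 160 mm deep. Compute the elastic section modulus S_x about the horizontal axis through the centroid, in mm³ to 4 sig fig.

S_x ≈ 7.172 × 10⁴ mm³

Decompose the section into non-overlapping parts with the origin at the bottom-left of its bounding rectangle.
Flange: 180 × 20, A = 3 600 mm², y = 10 mm, Ī = 120 000 mm⁴.
Web: 8 × 160, A = 1 280 mm², y = 100 mm, Ī = 2 730 667 mm⁴.
Centroid: ȳ = ΣA·y / ΣA = 33.6066 mm.
Transfer each piece to the horizontal axis through the centroid using Ī + A·d² with d = y − 33.6066:
  flange: d = -23.6066 mm → contributes +2 126 170 mm⁴
  web: d = 66.3934 mm → contributes +8 373 021 mm⁴
Total I = 10 499 191 mm⁴.
Extreme fibre distance c = 146.393 mm; S = I/c = 71 719 mm³.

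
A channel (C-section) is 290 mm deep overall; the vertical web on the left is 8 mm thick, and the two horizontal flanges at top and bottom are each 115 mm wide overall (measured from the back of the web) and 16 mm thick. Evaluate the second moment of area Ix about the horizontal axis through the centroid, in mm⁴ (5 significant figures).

Break the section into simple shapes (no overlaps), measuring from the bottom-left corner of the bounding box.
Web: 8 × 290, A = 2 320 mm², y = 145 mm, Ī = 16 259 333 mm⁴.
Top flange (beyond web): 107 × 16, A = 1 712 mm², y = 282 mm, Ī = 36522.67 mm⁴.
Bottom flange (beyond web): 107 × 16, A = 1 712 mm², y = 8 mm, Ī = 36522.67 mm⁴.
By symmetry the centroid is at mid-height, ȳ = 145 mm.
Transfer each piece to the horizontal axis through the centroid using Ī + A·d² with d = y − 145:
  web: d = 0 mm → contributes +16 259 333 mm⁴
  top flange (beyond web): d = 137 mm → contributes +32 169 051 mm⁴
  bottom flange (beyond web): d = -137 mm → contributes +32 169 051 mm⁴
Total I = 80 597 435 mm⁴.

Ix ≈ 8.0597 × 10⁷ mm⁴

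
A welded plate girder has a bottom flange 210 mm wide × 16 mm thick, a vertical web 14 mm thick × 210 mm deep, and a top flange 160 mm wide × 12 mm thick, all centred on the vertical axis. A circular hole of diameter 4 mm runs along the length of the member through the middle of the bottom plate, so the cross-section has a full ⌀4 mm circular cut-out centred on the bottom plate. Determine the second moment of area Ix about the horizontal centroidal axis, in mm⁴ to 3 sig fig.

Ix ≈ 7.40 × 10⁷ mm⁴

Split into non-overlapping primitives; take the origin at the lower-left of the bounding box.
Bottom plate: 210 × 16, A = 3 360 mm², y = 8 mm, Ī = 71 680 mm⁴.
Web plate: 14 × 210, A = 2 940 mm², y = 121 mm, Ī = 10 804 500 mm⁴.
Top plate: 160 × 12, A = 1 920 mm², y = 232 mm, Ī = 23 040 mm⁴.
Hole (subtracted): ⌀4, A = 12.566 mm², y = 8 mm, Ī = 12.566 mm⁴.
Centroid: ȳ = ΣA·y / ΣA = 100.88 mm.
Transfer each piece to the horizontal centroidal axis using Ī + A·d² with d = y − 100.88:
  bottom plate: d = -92.879 mm → contributes +29 056 884 mm⁴
  web plate: d = 20.121 mm → contributes +11 994 747 mm⁴
  top plate: d = 131.12 mm → contributes +33 032 947 mm⁴
  hole: d = -92.879 mm → contributes −108 417 mm⁴
Total I = 73 976 161 mm⁴.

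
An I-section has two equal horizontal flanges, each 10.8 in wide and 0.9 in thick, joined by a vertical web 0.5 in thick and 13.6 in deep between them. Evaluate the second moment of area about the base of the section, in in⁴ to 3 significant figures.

Break the section into simple shapes (no overlaps), measuring from the bottom-left corner of the bounding box.
Bottom flange: 10.8 × 0.9, A = 9.72 in², y = 0.45 in, Ī = 0.6561 in⁴.
Web: 0.5 × 13.6, A = 6.8 in², y = 7.7 in, Ī = 104.81 in⁴.
Top flange: 10.8 × 0.9, A = 9.72 in², y = 14.95 in, Ī = 0.6561 in⁴.
Transfer each piece to the base of the section using Ī + A·d² with d = y − 0:
  bottom flange: d = 0.45 in → contributes +2.6244 in⁴
  web: d = 7.7 in → contributes +507.98 in⁴
  top flange: d = 14.95 in → contributes +2173.1 in⁴
Total I = 2683.7 in⁴.

I_base ≈ 2680 in⁴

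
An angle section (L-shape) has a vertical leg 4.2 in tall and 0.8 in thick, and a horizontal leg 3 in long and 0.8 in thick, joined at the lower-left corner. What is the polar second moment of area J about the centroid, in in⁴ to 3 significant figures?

Treat the section as a set of non-overlapping primitives; coordinates are from the bounding-box lower-left.
Vertical leg: 0.8 × 4.2, A = 3.36 in², y = 2.1 in, Ī = 4.9392 in⁴.
Horizontal leg (remainder): 2.2 × 0.8, A = 1.76 in², y = 0.4 in, Ī = 0.093867 in⁴.
Centroid: ȳ = ΣA·y / ΣA = 1.5156 in.
Transfer each piece to the centroidal x-axis using Ī + A·d² with d = y − 1.5156:
  vertical leg: d = 0.58438 in → contributes +6.0866 in⁴
  horizontal leg (remainder): d = -1.1156 in → contributes +2.2844 in⁴
Total I = 8.371 in⁴.
For the y-axis: x̄ = 0.91563 in.
Repeating about the centroidal y-axis gives I_y = 3.4878 in⁴.
Polar second moment: J = I_x + I_y = 11.859 in⁴.

J ≈ 11.9 in⁴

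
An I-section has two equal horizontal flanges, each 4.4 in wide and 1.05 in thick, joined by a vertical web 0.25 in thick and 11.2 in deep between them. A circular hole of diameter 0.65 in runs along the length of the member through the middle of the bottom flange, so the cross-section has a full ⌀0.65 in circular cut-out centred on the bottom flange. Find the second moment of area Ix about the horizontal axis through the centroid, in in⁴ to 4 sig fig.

Treat the section as a set of non-overlapping primitives; coordinates are from the bounding-box lower-left.
Bottom flange: 4.4 × 1.05, A = 4.62 in², y = 0.525 in, Ī = 0.424463 in⁴.
Web: 0.25 × 11.2, A = 2.8 in², y = 6.65 in, Ī = 29.2693 in⁴.
Top flange: 4.4 × 1.05, A = 4.62 in², y = 12.775 in, Ī = 0.424463 in⁴.
Hole (subtracted): ⌀0.65, A = 0.331831 in², y = 0.525 in, Ī = 0.00876241 in⁴.
Centroid: ȳ = ΣA·y / ΣA = 6.82359 in.
Transfer each piece to the horizontal axis through the centroid using Ī + A·d² with d = y − 6.82359:
  bottom flange: d = -6.29859 in → contributes +183.71 in⁴
  web: d = -0.173594 in → contributes +29.3537 in⁴
  top flange: d = 5.95141 in → contributes +164.061 in⁴
  hole: d = -6.29859 in → contributes −13.1732 in⁴
Total I = 363.952 in⁴.

Ix ≈ 364.0 in⁴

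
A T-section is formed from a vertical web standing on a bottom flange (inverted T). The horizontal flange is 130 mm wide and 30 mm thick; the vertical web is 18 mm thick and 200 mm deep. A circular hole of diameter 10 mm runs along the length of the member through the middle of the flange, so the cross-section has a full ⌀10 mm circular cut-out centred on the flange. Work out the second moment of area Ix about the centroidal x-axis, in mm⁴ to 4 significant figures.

Break the section into simple shapes (no overlaps), measuring from the bottom-left corner of the bounding box.
Flange: 130 × 30, A = 3 900 mm², y = 15 mm, Ī = 292 500 mm⁴.
Web: 18 × 200, A = 3 600 mm², y = 130 mm, Ī = 12 000 000 mm⁴.
Hole (subtracted): ⌀10, A = 78.5398 mm², y = 15 mm, Ī = 490.874 mm⁴.
Centroid: ȳ = ΣA·y / ΣA = 70.7842 mm.
Transfer each piece to the centroidal x-axis using Ī + A·d² with d = y − 70.7842:
  flange: d = -55.7842 mm → contributes +12 428 807 mm⁴
  web: d = 59.2158 mm → contributes +24 623 452 mm⁴
  hole: d = -55.7842 mm → contributes −244 897 mm⁴
Total I = 36 807 363 mm⁴.

Ix ≈ 3.681 × 10⁷ mm⁴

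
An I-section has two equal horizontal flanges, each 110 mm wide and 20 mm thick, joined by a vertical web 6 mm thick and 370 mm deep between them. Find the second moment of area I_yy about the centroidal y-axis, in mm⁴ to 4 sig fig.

Split into non-overlapping primitives; take the origin at the lower-left of the bounding box.
Bottom flange: 110 × 20, A = 2 200 mm², x = 55 mm, Ī = 2 218 333 mm⁴.
Web: 6 × 370, A = 2 220 mm², x = 55 mm, Ī = 6 660 mm⁴.
Top flange: 110 × 20, A = 2 200 mm², x = 55 mm, Ī = 2 218 333 mm⁴.
By symmetry the centroid is at mid-width, x̄ = 55 mm.
All pieces are centred on the centroidal y-axis, so I = ΣĪ = 4 443 327 mm⁴.

I_yy ≈ 4.443 × 10⁶ mm⁴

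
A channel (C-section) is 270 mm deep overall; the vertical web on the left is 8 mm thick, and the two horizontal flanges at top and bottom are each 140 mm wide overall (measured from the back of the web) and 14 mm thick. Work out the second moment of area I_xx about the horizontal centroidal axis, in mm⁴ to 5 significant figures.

I_xx ≈ 7.3738 × 10⁷ mm⁴

Treat the section as a set of non-overlapping primitives; coordinates are from the bounding-box lower-left.
Web: 8 × 270, A = 2 160 mm², y = 135 mm, Ī = 13 122 000 mm⁴.
Top flange (beyond web): 132 × 14, A = 1 848 mm², y = 263 mm, Ī = 30 184 mm⁴.
Bottom flange (beyond web): 132 × 14, A = 1 848 mm², y = 7 mm, Ī = 30 184 mm⁴.
By symmetry the centroid is at mid-height, ȳ = 135 mm.
Transfer each piece to the horizontal centroidal axis using Ī + A·d² with d = y − 135:
  web: d = 0 mm → contributes +13 122 000 mm⁴
  top flange (beyond web): d = 128 mm → contributes +30 307 816 mm⁴
  bottom flange (beyond web): d = -128 mm → contributes +30 307 816 mm⁴
Total I = 73 737 632 mm⁴.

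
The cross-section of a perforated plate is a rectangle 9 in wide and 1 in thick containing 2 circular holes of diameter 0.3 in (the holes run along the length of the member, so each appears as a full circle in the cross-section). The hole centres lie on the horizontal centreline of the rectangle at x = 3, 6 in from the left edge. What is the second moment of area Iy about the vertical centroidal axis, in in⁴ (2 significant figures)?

Iy ≈ 60 in⁴

Treat the section as a set of non-overlapping primitives; coordinates are from the bounding-box lower-left.
Plate: 9 × 1, A = 9 in², x = 4.5 in, Ī = 60.75 in⁴.
Hole 1 (subtracted): ⌀0.3, A = 0.07069 in², x = 3 in, Ī = 0.0003976 in⁴.
Hole 2 (subtracted): ⌀0.3, A = 0.07069 in², x = 6 in, Ī = 0.0003976 in⁴.
By symmetry the centroid is at mid-width, x̄ = 4.5 in.
Transfer each piece to the vertical centroidal axis using Ī + A·d² with d = x − 4.5:
  plate: d = 0 in → contributes +60.75 in⁴
  hole 1: d = -1.5 in → contributes −0.1594 in⁴
  hole 2: d = 1.5 in → contributes −0.1594 in⁴
Total I = 60.43 in⁴.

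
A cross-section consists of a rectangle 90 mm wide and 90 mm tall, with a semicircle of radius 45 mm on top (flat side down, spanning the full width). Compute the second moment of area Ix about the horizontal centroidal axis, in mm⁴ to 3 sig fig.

Break the section into simple shapes (no overlaps), measuring from the bottom-left corner of the bounding box.
Rectangular body: 90 × 90, A = 8 100 mm², y = 45 mm, Ī = 5 467 500 mm⁴.
Semicircular cap: semicircle r = 45, A = 3180.9 mm², y = 109.1 mm, Ī = 450 072 mm⁴.
Centroid: ȳ = ΣA·y / ΣA = 63.074 mm.
Transfer each piece to the horizontal centroidal axis using Ī + A·d² with d = y − 63.074:
  rectangular body: d = -18.074 mm → contributes +8 113 484 mm⁴
  semicircular cap: d = 46.025 mm → contributes +7 188 015 mm⁴
Total I = 15 301 499 mm⁴.

Ix ≈ 1.53 × 10⁷ mm⁴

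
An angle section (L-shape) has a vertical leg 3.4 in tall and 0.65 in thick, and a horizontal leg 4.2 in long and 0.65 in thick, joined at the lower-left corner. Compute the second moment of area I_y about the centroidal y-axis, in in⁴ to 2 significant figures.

I_y ≈ 7.5 in⁴

Treat the section as a set of non-overlapping primitives; coordinates are from the bounding-box lower-left.
Vertical leg: 0.65 × 3.4, A = 2.21 in², x = 0.325 in, Ī = 0.07781 in⁴.
Horizontal leg (remainder): 3.55 × 0.65, A = 2.308 in², x = 2.425 in, Ī = 2.423 in⁴.
Centroid: x̄ = ΣA·x / ΣA = 1.398 in.
Transfer each piece to the centroidal y-axis using Ī + A·d² with d = x − 1.398:
  vertical leg: d = -1.073 in → contributes +2.621 in⁴
  horizontal leg (remainder): d = 1.027 in → contributes +4.859 in⁴
Total I = 7.479 in⁴.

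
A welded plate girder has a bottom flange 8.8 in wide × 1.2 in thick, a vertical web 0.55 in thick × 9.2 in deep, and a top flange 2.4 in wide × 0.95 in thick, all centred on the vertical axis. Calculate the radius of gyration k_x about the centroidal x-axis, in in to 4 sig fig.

k_x ≈ 3.930 in

Decompose the section into non-overlapping parts with the origin at the bottom-left of its bounding rectangle.
Bottom plate: 8.8 × 1.2, A = 10.56 in², y = 0.6 in, Ī = 1.2672 in⁴.
Web plate: 0.55 × 9.2, A = 5.06 in², y = 5.8 in, Ī = 35.6899 in⁴.
Top plate: 2.4 × 0.95, A = 2.28 in², y = 10.875 in, Ī = 0.171475 in⁴.
Centroid: ȳ = ΣA·y / ΣA = 3.37872 in.
Transfer each piece to the centroidal x-axis using Ī + A·d² with d = y − 3.37872:
  bottom plate: d = -2.77872 in → contributes +82.8037 in⁴
  web plate: d = 2.42128 in → contributes +65.3547 in⁴
  top plate: d = 7.49628 in → contributes +128.294 in⁴
Total I = 276.453 in⁴.
Radius of gyration: k = √(I/A) = √(276.453 / 17.9) = 3.92992 in.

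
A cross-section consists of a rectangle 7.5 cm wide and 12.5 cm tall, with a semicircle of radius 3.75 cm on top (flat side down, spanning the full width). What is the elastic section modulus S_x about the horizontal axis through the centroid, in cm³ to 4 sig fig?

S_x ≈ 275.3 cm³

Split into non-overlapping primitives; take the origin at the lower-left of the bounding box.
Rectangular body: 7.5 × 12.5, A = 93.75 cm², y = 6.25 cm, Ī = 1220.7 cm⁴.
Semicircular cap: semicircle r = 3.75, A = 22.0893 cm², y = 14.0915 cm, Ī = 21.7049 cm⁴.
Centroid: ȳ = ΣA·y / ΣA = 7.7453 cm.
Transfer each piece to the horizontal axis through the centroid using Ī + A·d² with d = y − 7.7453:
  rectangular body: d = -1.4953 cm → contributes +1430.32 cm⁴
  semicircular cap: d = 6.34625 cm → contributes +911.35 cm⁴
Total I = 2341.67 cm⁴.
Extreme fibre distance c = 8.5047 cm; S = I/c = 275.338 cm³.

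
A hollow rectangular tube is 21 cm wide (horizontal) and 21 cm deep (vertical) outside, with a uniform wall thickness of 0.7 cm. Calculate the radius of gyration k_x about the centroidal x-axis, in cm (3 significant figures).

Treat the section as a set of non-overlapping primitives; coordinates are from the bounding-box lower-left.
Outer rectangle: 21 × 21, A = 441 cm², y = 10.5 cm, Ī = 16 207 cm⁴.
Inner void (subtracted): 19.6 × 19.6, A = 384.16 cm², y = 10.5 cm, Ī = 12 298 cm⁴.
By symmetry the centroid is at mid-height, ȳ = 10.5 cm.
All pieces are centred on the centroidal x-axis, so I = ΣĪ (holes subtracted) = 3908.5 cm⁴.
Radius of gyration: k = √(I/A) = √(3908.5 / 56.84) = 8.2924 cm.

k_x ≈ 8.29 cm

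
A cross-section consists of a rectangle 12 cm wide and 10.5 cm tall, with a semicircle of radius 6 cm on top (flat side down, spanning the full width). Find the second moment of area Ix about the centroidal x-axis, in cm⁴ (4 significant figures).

Ix ≈ 3672 cm⁴

Split into non-overlapping primitives; take the origin at the lower-left of the bounding box.
Rectangular body: 12 × 10.5, A = 126 cm², y = 5.25 cm, Ī = 1157.63 cm⁴.
Semicircular cap: semicircle r = 6, A = 56.5487 cm², y = 13.0465 cm, Ī = 142.245 cm⁴.
Centroid: ȳ = ΣA·y / ΣA = 7.66514 cm.
Transfer each piece to the centroidal x-axis using Ī + A·d² with d = y − 7.66514:
  rectangular body: d = -2.41514 cm → contributes +1892.57 cm⁴
  semicircular cap: d = 5.38134 cm → contributes +1779.83 cm⁴
Total I = 3672.4 cm⁴.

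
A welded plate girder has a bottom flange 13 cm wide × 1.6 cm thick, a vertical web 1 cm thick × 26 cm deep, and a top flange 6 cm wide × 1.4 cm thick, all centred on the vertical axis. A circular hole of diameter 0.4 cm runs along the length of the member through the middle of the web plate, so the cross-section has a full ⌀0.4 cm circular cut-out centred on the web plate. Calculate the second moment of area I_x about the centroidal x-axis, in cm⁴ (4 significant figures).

I_x ≈ 6471 cm⁴

Break the section into simple shapes (no overlaps), measuring from the bottom-left corner of the bounding box.
Bottom plate: 13 × 1.6, A = 20.8 cm², y = 0.8 cm, Ī = 4.43733 cm⁴.
Web plate: 1 × 26, A = 26 cm², y = 14.6 cm, Ī = 1464.67 cm⁴.
Top plate: 6 × 1.4, A = 8.4 cm², y = 28.3 cm, Ī = 1.372 cm⁴.
Hole (subtracted): ⌀0.4, A = 0.125664 cm², y = 14.6 cm, Ī = 0.00125664 cm⁴.
Centroid: ȳ = ΣA·y / ΣA = 11.4777 cm.
Transfer each piece to the centroidal x-axis using Ī + A·d² with d = y − 11.4777:
  bottom plate: d = -10.6777 cm → contributes +2375.9 cm⁴
  web plate: d = 3.12233 cm → contributes +1718.14 cm⁴
  top plate: d = 16.8223 cm → contributes +2378.49 cm⁴
  hole: d = 3.12233 cm → contributes −1.22634 cm⁴
Total I = 6471.31 cm⁴.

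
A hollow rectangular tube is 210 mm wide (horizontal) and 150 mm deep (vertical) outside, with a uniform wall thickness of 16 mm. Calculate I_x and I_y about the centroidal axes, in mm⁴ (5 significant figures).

Break the section into simple shapes (no overlaps), measuring from the bottom-left corner of the bounding box.
Outer rectangle: 210 × 150, A = 31 500 mm², y = 75 mm, Ī = 59 062 500 mm⁴.
Inner void (subtracted): 178 × 118, A = 21 004 mm², y = 75 mm, Ī = 24 371 641 mm⁴.
By symmetry the centroid is at mid-height, ȳ = 75 mm.
All pieces are centred on the centroidal x-axis, so I = ΣĪ (holes subtracted) = 34 690 859 mm⁴.
Repeating about the centroidal y-axis gives I_y = 60 304 939 mm⁴.

I_x ≈ 3.4691 × 10⁷ mm⁴, I_y ≈ 6.0305 × 10⁷ mm⁴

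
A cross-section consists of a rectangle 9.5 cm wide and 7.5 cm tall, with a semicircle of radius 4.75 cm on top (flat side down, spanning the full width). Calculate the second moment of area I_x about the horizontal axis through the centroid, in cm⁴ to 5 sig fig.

I_x ≈ 1176.7 cm⁴

Split into non-overlapping primitives; take the origin at the lower-left of the bounding box.
Rectangular body: 9.5 × 7.5, A = 71.25 cm², y = 3.75 cm, Ī = 333.9844 cm⁴.
Semicircular cap: semicircle r = 4.75, A = 35.44109 cm², y = 9.515963 cm, Ī = 55.87358 cm⁴.
Centroid: ȳ = ΣA·y / ΣA = 5.665362 cm.
Transfer each piece to the horizontal axis through the centroid using Ī + A·d² with d = y − 5.665362:
  rectangular body: d = -1.915362 cm → contributes +595.3728 cm⁴
  semicircular cap: d = 3.850601 cm → contributes +581.3632 cm⁴
Total I = 1176.736 cm⁴.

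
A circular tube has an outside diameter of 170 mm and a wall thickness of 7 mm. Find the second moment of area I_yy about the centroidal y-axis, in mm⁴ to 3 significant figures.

Break the section into simple shapes (no overlaps), measuring from the bottom-left corner of the bounding box.
Outer circle: ⌀170, A = 22 698 mm², x = 85 mm, Ī = 40 998 275 mm⁴.
Bore (subtracted): ⌀156, A = 19 113 mm², x = 85 mm, Ī = 29 071 557 mm⁴.
By symmetry the centroid is at mid-width, x̄ = 85 mm.
All pieces are centred on the centroidal y-axis, so I = ΣĪ (holes subtracted) = 11 926 718 mm⁴.

I_yy ≈ 1.19 × 10⁷ mm⁴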